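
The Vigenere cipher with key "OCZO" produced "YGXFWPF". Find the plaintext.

Step 1: Extend key: OCZOOCZ
Step 2: Decrypt each letter (c - k) mod 26:
  Y(24) - O(14) = (24-14) mod 26 = 10 = K
  G(6) - C(2) = (6-2) mod 26 = 4 = E
  X(23) - Z(25) = (23-25) mod 26 = 24 = Y
  F(5) - O(14) = (5-14) mod 26 = 17 = R
  W(22) - O(14) = (22-14) mod 26 = 8 = I
  P(15) - C(2) = (15-2) mod 26 = 13 = N
  F(5) - Z(25) = (5-25) mod 26 = 6 = G
Plaintext: KEYRING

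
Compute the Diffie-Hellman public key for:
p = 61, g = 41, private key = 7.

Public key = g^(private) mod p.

Step 1: A = g^a mod p = 41^7 mod 61.
  41^1 mod 61 = 41
  41^2 mod 61 = (41 * 41) mod 61 = 34
  41^3 mod 61 = (34 * 41) mod 61 = 52
  41^4 mod 61 = (52 * 41) mod 61 = 58
  41^5 mod 61 = (58 * 41) mod 61 = 60
  41^6 mod 61 = (60 * 41) mod 61 = 20
  41^7 mod 61 = (20 * 41) mod 61 = 27
Result: A = 27.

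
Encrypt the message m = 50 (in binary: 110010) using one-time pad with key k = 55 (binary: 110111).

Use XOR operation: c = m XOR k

Step 1: Write out the XOR operation bit by bit:
  Message: 110010
  Key:     110111
  XOR:     000101
Step 2: Convert to decimal: 000101 = 5.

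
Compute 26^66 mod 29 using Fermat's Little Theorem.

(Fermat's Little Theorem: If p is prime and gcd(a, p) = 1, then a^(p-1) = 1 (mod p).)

Step 1: Since 29 is prime, by Fermat's Little Theorem: 26^28 = 1 (mod 29).
Step 2: Reduce exponent: 66 mod 28 = 10.
Step 3: So 26^66 = 26^10 (mod 29).
Step 4: 26^10 mod 29 = 5.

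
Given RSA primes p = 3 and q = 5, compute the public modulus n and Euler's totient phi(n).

Step 1: n = p * q = 3 * 5 = 15.
Step 2: phi(n) = (p-1)(q-1) = 2 * 4 = 8.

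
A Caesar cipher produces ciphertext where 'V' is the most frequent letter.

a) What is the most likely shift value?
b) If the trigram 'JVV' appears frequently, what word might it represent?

Step 1: In English, 'E' is the most frequent letter (12.7%).
Step 2: The most frequent ciphertext letter is 'V' (position 21).
Step 3: Shift = (21 - 4) mod 26 = 17.
Step 4: Decrypt 'JVV' by shifting back 17:
  J -> S
  V -> E
  V -> E
Step 5: 'JVV' decrypts to 'SEE'.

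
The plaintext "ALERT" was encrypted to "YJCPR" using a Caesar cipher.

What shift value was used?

Step 1: Compare first letters: A (position 0) -> Y (position 24).
Step 2: Shift = (24 - 0) mod 26 = 24.
The shift value is 24.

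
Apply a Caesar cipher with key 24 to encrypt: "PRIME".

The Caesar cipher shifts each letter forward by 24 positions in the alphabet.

Step 1: For each letter, shift forward by 24 positions (mod 26).
  P (position 15) -> position (15+24) mod 26 = 13 -> N
  R (position 17) -> position (17+24) mod 26 = 15 -> P
  I (position 8) -> position (8+24) mod 26 = 6 -> G
  M (position 12) -> position (12+24) mod 26 = 10 -> K
  E (position 4) -> position (4+24) mod 26 = 2 -> C
Result: NPGKC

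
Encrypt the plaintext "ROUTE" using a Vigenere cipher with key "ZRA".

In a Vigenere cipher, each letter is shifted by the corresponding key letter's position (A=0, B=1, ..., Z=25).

Step 1: Repeat key to match plaintext length:
  Plaintext: ROUTE
  Key:       ZRAZR
Step 2: Encrypt each letter:
  R(17) + Z(25) = (17+25) mod 26 = 16 = Q
  O(14) + R(17) = (14+17) mod 26 = 5 = F
  U(20) + A(0) = (20+0) mod 26 = 20 = U
  T(19) + Z(25) = (19+25) mod 26 = 18 = S
  E(4) + R(17) = (4+17) mod 26 = 21 = V
Ciphertext: QFUSV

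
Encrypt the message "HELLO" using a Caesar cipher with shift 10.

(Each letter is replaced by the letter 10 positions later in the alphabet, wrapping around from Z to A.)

Step 1: For each letter, shift forward by 10 positions (mod 26).
  H (position 7) -> position (7+10) mod 26 = 17 -> R
  E (position 4) -> position (4+10) mod 26 = 14 -> O
  L (position 11) -> position (11+10) mod 26 = 21 -> V
  L (position 11) -> position (11+10) mod 26 = 21 -> V
  O (position 14) -> position (14+10) mod 26 = 24 -> Y
Result: ROVVY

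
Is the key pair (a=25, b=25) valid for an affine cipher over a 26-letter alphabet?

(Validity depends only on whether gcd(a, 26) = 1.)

Step 1: Compute gcd(25, 26).
Step 2: gcd(25, 26) = 1.
Since gcd = 1, 25 is coprime with 26, so it is a valid key.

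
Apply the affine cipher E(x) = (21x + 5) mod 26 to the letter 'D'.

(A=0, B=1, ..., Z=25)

Step 1: Convert 'D' to number: x = 3.
Step 2: E(3) = (21 * 3 + 5) mod 26 = 68 mod 26 = 16.
Step 3: Convert 16 back to letter: Q.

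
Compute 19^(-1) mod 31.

Step 1: We need x such that 19 * x = 1 (mod 31).
Step 2: Using the extended Euclidean algorithm or trial:
  19 * 18 = 342 = 11 * 31 + 1.
Step 3: Since 342 mod 31 = 1, the inverse is x = 18.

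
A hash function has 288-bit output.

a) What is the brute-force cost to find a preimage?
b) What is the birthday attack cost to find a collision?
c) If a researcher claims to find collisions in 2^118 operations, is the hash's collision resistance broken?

Step 1: Preimage resistance requires brute-force of 2^288 operations.
Step 2: Collision resistance (birthday bound) = 2^(288/2) = 2^144.
Step 3: The claimed attack costs 2^118 operations.
Step 4: Since 2^118 < 2^144, the claimed attack beats the generic birthday bound, so collision resistance is broken.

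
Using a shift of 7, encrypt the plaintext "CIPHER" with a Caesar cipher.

Step 1: For each letter, shift forward by 7 positions (mod 26).
  C (position 2) -> position (2+7) mod 26 = 9 -> J
  I (position 8) -> position (8+7) mod 26 = 15 -> P
  P (position 15) -> position (15+7) mod 26 = 22 -> W
  H (position 7) -> position (7+7) mod 26 = 14 -> O
  E (position 4) -> position (4+7) mod 26 = 11 -> L
  R (position 17) -> position (17+7) mod 26 = 24 -> Y
Result: JPWOLY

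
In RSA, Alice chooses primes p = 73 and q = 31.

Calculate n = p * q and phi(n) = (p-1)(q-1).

Step 1: n = p * q = 73 * 31 = 2263.
Step 2: phi(n) = (p-1)(q-1) = 72 * 30 = 2160.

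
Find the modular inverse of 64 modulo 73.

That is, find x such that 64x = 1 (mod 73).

Step 1: We need x such that 64 * x = 1 (mod 73).
Step 2: Using the extended Euclidean algorithm or trial:
  64 * 8 = 512 = 7 * 73 + 1.
Step 3: Since 512 mod 73 = 1, the inverse is x = 8.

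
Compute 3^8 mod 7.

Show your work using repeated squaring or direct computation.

Step 1: Compute 3^8 mod 7 step by step, reducing modulo 7 at each step.
  3^1 mod 7 = 3
  3^2 mod 7 = (3 * 3) mod 7 = 2
  3^3 mod 7 = (2 * 3) mod 7 = 6
  3^4 mod 7 = (6 * 3) mod 7 = 4
  3^5 mod 7 = (4 * 3) mod 7 = 5
  3^6 mod 7 = (5 * 3) mod 7 = 1
  3^7 mod 7 = (1 * 3) mod 7 = 3
  3^8 mod 7 = (3 * 3) mod 7 = 2
Step 2: Result = 2.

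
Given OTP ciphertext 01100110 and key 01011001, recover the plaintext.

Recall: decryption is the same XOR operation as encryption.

Step 1: XOR ciphertext with key:
  Ciphertext: 01100110
  Key:        01011001
  XOR:        00111111
Step 2: Plaintext = 00111111 = 63 in decimal.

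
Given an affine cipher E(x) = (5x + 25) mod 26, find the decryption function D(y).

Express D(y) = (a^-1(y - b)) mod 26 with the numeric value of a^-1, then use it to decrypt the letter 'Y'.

Step 1: Find a^-1, the modular inverse of 5 mod 26.
Step 2: We need 5 * a^-1 = 1 (mod 26).
Step 3: 5 * 21 = 105 = 4 * 26 + 1, so a^-1 = 21.
Step 4: D(y) = 21(y - 25) mod 26.
Step 5: Apply to 'Y' (y = 24): D(24) = 21 * (24 - 25) mod 26 = 21 * -1 mod 26 = 5 -> 'F'.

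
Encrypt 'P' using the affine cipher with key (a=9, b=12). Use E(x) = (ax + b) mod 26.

Step 1: Convert 'P' to number: x = 15.
Step 2: E(15) = (9 * 15 + 12) mod 26 = 147 mod 26 = 17.
Step 3: Convert 17 back to letter: R.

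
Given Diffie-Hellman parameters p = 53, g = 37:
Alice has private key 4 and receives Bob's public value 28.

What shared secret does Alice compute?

Step 1: s = B^a mod p = 28^4 mod 53.
  28^1 mod 53 = 28
  28^2 mod 53 = (28 * 28) mod 53 = 42
  28^3 mod 53 = (42 * 28) mod 53 = 10
  28^4 mod 53 = (10 * 28) mod 53 = 15
Result: shared secret = 15.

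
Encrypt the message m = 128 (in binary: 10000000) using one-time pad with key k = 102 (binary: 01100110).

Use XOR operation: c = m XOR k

Step 1: Write out the XOR operation bit by bit:
  Message: 10000000
  Key:     01100110
  XOR:     11100110
Step 2: Convert to decimal: 11100110 = 230.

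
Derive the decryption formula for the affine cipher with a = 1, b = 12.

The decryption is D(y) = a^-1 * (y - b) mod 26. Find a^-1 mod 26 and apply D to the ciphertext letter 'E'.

Step 1: Find a^-1, the modular inverse of 1 mod 26.
Step 2: We need 1 * a^-1 = 1 (mod 26).
Step 3: 1 * 1 = 1 = 0 * 26 + 1, so a^-1 = 1.
Step 4: D(y) = 1(y - 12) mod 26.
Step 5: Apply to 'E' (y = 4): D(4) = 1 * (4 - 12) mod 26 = 1 * -8 mod 26 = 18 -> 'S'.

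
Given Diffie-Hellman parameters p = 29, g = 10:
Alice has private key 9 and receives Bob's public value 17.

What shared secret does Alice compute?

Step 1: s = B^a mod p = 17^9 mod 29.
  17^1 mod 29 = 17
  17^2 mod 29 = (17 * 17) mod 29 = 28
  17^3 mod 29 = (28 * 17) mod 29 = 12
  17^4 mod 29 = (12 * 17) mod 29 = 1
  17^5 mod 29 = (1 * 17) mod 29 = 17
  17^6 mod 29 = (17 * 17) mod 29 = 28
  17^7 mod 29 = (28 * 17) mod 29 = 12
  17^8 mod 29 = (12 * 17) mod 29 = 1
  17^9 mod 29 = (1 * 17) mod 29 = 17
Result: shared secret = 17.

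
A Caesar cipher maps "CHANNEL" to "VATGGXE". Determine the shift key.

Step 1: Compare first letters: C (position 2) -> V (position 21).
Step 2: Shift = (21 - 2) mod 26 = 19.
The shift value is 19.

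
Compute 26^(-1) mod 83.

Step 1: We need x such that 26 * x = 1 (mod 83).
Step 2: Using the extended Euclidean algorithm or trial:
  26 * 16 = 416 = 5 * 83 + 1.
Step 3: Since 416 mod 83 = 1, the inverse is x = 16.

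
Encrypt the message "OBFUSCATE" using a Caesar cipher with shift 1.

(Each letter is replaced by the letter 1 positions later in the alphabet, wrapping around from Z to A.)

Step 1: For each letter, shift forward by 1 positions (mod 26).
  O (position 14) -> position (14+1) mod 26 = 15 -> P
  B (position 1) -> position (1+1) mod 26 = 2 -> C
  F (position 5) -> position (5+1) mod 26 = 6 -> G
  U (position 20) -> position (20+1) mod 26 = 21 -> V
  S (position 18) -> position (18+1) mod 26 = 19 -> T
  C (position 2) -> position (2+1) mod 26 = 3 -> D
  A (position 0) -> position (0+1) mod 26 = 1 -> B
  T (position 19) -> position (19+1) mod 26 = 20 -> U
  E (position 4) -> position (4+1) mod 26 = 5 -> F
Result: PCGVTDBUF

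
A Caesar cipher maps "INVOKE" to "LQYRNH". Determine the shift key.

Step 1: Compare first letters: I (position 8) -> L (position 11).
Step 2: Shift = (11 - 8) mod 26 = 3.
The shift value is 3.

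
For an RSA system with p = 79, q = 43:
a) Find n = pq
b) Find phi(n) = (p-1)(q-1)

Step 1: n = p * q = 79 * 43 = 3397.
Step 2: phi(n) = (p-1)(q-1) = 78 * 42 = 3276.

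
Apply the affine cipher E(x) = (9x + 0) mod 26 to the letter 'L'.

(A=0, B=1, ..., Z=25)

Step 1: Convert 'L' to number: x = 11.
Step 2: E(11) = (9 * 11 + 0) mod 26 = 99 mod 26 = 21.
Step 3: Convert 21 back to letter: V.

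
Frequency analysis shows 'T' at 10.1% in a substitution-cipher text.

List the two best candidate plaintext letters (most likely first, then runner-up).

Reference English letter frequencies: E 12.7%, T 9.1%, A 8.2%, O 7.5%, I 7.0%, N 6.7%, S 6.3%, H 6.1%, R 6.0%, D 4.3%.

Step 1: Observed frequency of 'T' is 10.1%.
Step 2: Compute distances to each reference frequency and sort:
  T (9.1%): difference = 1.0% <-- BEST
  A (8.2%): difference = 1.9% <-- RUNNER-UP
  E (12.7%): difference = 2.6%
  O (7.5%): difference = 2.6%
  I (7.0%): difference = 3.1%
Step 3: Most likely is 'T' (9.1%, diff 1.0%); second most likely is 'A' (8.2%, diff 1.9%).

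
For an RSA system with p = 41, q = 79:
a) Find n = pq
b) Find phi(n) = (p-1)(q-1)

Step 1: n = p * q = 41 * 79 = 3239.
Step 2: phi(n) = (p-1)(q-1) = 40 * 78 = 3120.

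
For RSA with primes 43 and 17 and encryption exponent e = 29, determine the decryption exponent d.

Step 1: n = 43 * 17 = 731.
Step 2: phi(n) = 42 * 16 = 672.
Step 3: Find d such that 29 * d = 1 (mod 672).
Step 4: d = 29^(-1) mod 672 = 533.
Verification: 29 * 533 = 15457 = 23 * 672 + 1.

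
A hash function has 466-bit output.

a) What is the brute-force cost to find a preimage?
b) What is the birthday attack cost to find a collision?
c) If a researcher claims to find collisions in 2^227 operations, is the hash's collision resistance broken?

Step 1: Preimage resistance requires brute-force of 2^466 operations.
Step 2: Collision resistance (birthday bound) = 2^(466/2) = 2^233.
Step 3: The claimed attack costs 2^227 operations.
Step 4: Since 2^227 < 2^233, the claimed attack beats the generic birthday bound, so collision resistance is broken.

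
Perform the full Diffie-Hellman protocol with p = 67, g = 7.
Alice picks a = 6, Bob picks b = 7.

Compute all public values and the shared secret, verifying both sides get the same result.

Step 1: A = g^a mod p = 7^6 mod 67 = 64.
Step 2: B = g^b mod p = 7^7 mod 67 = 46.
Step 3: Alice computes s = B^a mod p = 46^6 mod 67 = 24.
Step 4: Bob computes s = A^b mod p = 64^7 mod 67 = 24.
Both sides agree: shared secret = 24.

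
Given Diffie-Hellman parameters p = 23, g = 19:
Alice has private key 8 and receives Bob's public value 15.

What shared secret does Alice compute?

Step 1: s = B^a mod p = 15^8 mod 23.
  15^1 mod 23 = 15
  15^2 mod 23 = (15 * 15) mod 23 = 18
  15^3 mod 23 = (18 * 15) mod 23 = 17
  15^4 mod 23 = (17 * 15) mod 23 = 2
  15^5 mod 23 = (2 * 15) mod 23 = 7
  15^6 mod 23 = (7 * 15) mod 23 = 13
  15^7 mod 23 = (13 * 15) mod 23 = 11
  15^8 mod 23 = (11 * 15) mod 23 = 4
Result: shared secret = 4.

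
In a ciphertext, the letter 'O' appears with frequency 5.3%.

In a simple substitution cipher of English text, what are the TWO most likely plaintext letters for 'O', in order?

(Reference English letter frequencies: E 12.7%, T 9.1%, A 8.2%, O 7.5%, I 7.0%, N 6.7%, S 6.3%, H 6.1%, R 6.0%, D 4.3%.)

Step 1: Observed frequency of 'O' is 5.3%.
Step 2: Compute distances to each reference frequency and sort:
  R (6.0%): difference = 0.7% <-- BEST
  H (6.1%): difference = 0.8% <-- RUNNER-UP
  S (6.3%): difference = 1.0%
  D (4.3%): difference = 1.0%
  N (6.7%): difference = 1.4%
Step 3: Most likely is 'R' (6.0%, diff 0.7%); second most likely is 'H' (6.1%, diff 0.8%).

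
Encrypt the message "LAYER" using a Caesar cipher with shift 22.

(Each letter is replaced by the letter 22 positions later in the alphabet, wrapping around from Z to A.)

Step 1: For each letter, shift forward by 22 positions (mod 26).
  L (position 11) -> position (11+22) mod 26 = 7 -> H
  A (position 0) -> position (0+22) mod 26 = 22 -> W
  Y (position 24) -> position (24+22) mod 26 = 20 -> U
  E (position 4) -> position (4+22) mod 26 = 0 -> A
  R (position 17) -> position (17+22) mod 26 = 13 -> N
Result: HWUAN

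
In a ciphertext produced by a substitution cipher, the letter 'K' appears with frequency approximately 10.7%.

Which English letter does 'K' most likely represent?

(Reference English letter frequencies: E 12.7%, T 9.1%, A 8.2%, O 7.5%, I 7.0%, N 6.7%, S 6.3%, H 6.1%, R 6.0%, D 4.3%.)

Step 1: The observed frequency is 10.7%.
Step 2: Compare with English frequencies:
  E: 12.7% (difference: 2.0%)
  T: 9.1% (difference: 1.6%) <-- closest
  A: 8.2% (difference: 2.5%)
  O: 7.5% (difference: 3.2%)
  I: 7.0% (difference: 3.7%)
  N: 6.7% (difference: 4.0%)
  S: 6.3% (difference: 4.4%)
  H: 6.1% (difference: 4.6%)
  R: 6.0% (difference: 4.7%)
  D: 4.3% (difference: 6.4%)
Step 3: 'K' most likely represents 'T' (frequency 9.1%).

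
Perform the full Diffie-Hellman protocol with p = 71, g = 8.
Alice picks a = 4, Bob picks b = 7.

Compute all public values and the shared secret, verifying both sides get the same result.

Step 1: A = g^a mod p = 8^4 mod 71 = 49.
Step 2: B = g^b mod p = 8^7 mod 71 = 25.
Step 3: Alice computes s = B^a mod p = 25^4 mod 71 = 54.
Step 4: Bob computes s = A^b mod p = 49^7 mod 71 = 54.
Both sides agree: shared secret = 54.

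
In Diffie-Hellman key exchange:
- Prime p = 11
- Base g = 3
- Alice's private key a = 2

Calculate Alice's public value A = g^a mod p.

Step 1: A = g^a mod p = 3^2 mod 11.
  3^1 mod 11 = 3
  3^2 mod 11 = (3 * 3) mod 11 = 9
Result: A = 9.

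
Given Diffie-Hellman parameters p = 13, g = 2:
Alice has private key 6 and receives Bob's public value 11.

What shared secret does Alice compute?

Step 1: s = B^a mod p = 11^6 mod 13.
  11^1 mod 13 = 11
  11^2 mod 13 = (11 * 11) mod 13 = 4
  11^3 mod 13 = (4 * 11) mod 13 = 5
  11^4 mod 13 = (5 * 11) mod 13 = 3
  11^5 mod 13 = (3 * 11) mod 13 = 7
  11^6 mod 13 = (7 * 11) mod 13 = 12
Result: shared secret = 12.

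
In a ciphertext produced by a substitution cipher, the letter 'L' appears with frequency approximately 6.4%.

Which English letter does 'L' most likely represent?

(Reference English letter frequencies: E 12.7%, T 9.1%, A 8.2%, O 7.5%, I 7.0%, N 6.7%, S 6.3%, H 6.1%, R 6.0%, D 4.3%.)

Step 1: The observed frequency is 6.4%.
Step 2: Compare with English frequencies:
  E: 12.7% (difference: 6.3%)
  T: 9.1% (difference: 2.7%)
  A: 8.2% (difference: 1.8%)
  O: 7.5% (difference: 1.1%)
  I: 7.0% (difference: 0.6%)
  N: 6.7% (difference: 0.3%)
  S: 6.3% (difference: 0.1%) <-- closest
  H: 6.1% (difference: 0.3%)
  R: 6.0% (difference: 0.4%)
  D: 4.3% (difference: 2.1%)
Step 3: 'L' most likely represents 'S' (frequency 6.3%).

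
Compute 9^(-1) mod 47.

Step 1: We need x such that 9 * x = 1 (mod 47).
Step 2: Using the extended Euclidean algorithm or trial:
  9 * 21 = 189 = 4 * 47 + 1.
Step 3: Since 189 mod 47 = 1, the inverse is x = 21.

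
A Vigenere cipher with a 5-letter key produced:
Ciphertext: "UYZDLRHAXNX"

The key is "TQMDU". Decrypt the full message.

Step 1: Key 'TQMDU' has length 5. Extended key: TQMDUTQMDUT
Step 2: Decrypt each position:
  U(20) - T(19) = 1 = B
  Y(24) - Q(16) = 8 = I
  Z(25) - M(12) = 13 = N
  D(3) - D(3) = 0 = A
  L(11) - U(20) = 17 = R
  R(17) - T(19) = 24 = Y
  H(7) - Q(16) = 17 = R
  A(0) - M(12) = 14 = O
  X(23) - D(3) = 20 = U
  N(13) - U(20) = 19 = T
  X(23) - T(19) = 4 = E
Plaintext: BINARYROUTE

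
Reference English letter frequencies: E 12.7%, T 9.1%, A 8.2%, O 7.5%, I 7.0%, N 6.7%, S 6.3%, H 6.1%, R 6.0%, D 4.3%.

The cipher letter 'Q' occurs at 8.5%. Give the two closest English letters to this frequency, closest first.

Step 1: Observed frequency of 'Q' is 8.5%.
Step 2: Compute distances to each reference frequency and sort:
  A (8.2%): difference = 0.3% <-- BEST
  T (9.1%): difference = 0.6% <-- RUNNER-UP
  O (7.5%): difference = 1.0%
  I (7.0%): difference = 1.5%
  N (6.7%): difference = 1.8%
Step 3: Most likely is 'A' (8.2%, diff 0.3%); second most likely is 'T' (9.1%, diff 0.6%).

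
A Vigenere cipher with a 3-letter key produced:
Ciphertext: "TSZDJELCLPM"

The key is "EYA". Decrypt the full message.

Step 1: Key 'EYA' has length 3. Extended key: EYAEYAEYAEY
Step 2: Decrypt each position:
  T(19) - E(4) = 15 = P
  S(18) - Y(24) = 20 = U
  Z(25) - A(0) = 25 = Z
  D(3) - E(4) = 25 = Z
  J(9) - Y(24) = 11 = L
  E(4) - A(0) = 4 = E
  L(11) - E(4) = 7 = H
  C(2) - Y(24) = 4 = E
  L(11) - A(0) = 11 = L
  P(15) - E(4) = 11 = L
  M(12) - Y(24) = 14 = O
Plaintext: PUZZLEHELLO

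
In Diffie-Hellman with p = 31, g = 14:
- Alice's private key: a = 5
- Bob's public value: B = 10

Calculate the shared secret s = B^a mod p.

Step 1: s = B^a mod p = 10^5 mod 31.
  10^1 mod 31 = 10
  10^2 mod 31 = (10 * 10) mod 31 = 7
  10^3 mod 31 = (7 * 10) mod 31 = 8
  10^4 mod 31 = (8 * 10) mod 31 = 18
  10^5 mod 31 = (18 * 10) mod 31 = 25
Result: shared secret = 25.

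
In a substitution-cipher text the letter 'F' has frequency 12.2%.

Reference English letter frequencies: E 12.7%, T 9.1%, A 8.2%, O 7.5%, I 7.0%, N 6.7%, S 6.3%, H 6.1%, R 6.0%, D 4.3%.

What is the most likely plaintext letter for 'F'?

Step 1: The observed frequency is 12.2%.
Step 2: Compare with English frequencies:
  E: 12.7% (difference: 0.5%) <-- closest
  T: 9.1% (difference: 3.1%)
  A: 8.2% (difference: 4.0%)
  O: 7.5% (difference: 4.7%)
  I: 7.0% (difference: 5.2%)
  N: 6.7% (difference: 5.5%)
  S: 6.3% (difference: 5.9%)
  H: 6.1% (difference: 6.1%)
  R: 6.0% (difference: 6.2%)
  D: 4.3% (difference: 7.9%)
Step 3: 'F' most likely represents 'E' (frequency 12.7%).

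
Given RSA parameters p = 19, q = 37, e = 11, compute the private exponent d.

Step 1: n = 19 * 37 = 703.
Step 2: phi(n) = 18 * 36 = 648.
Step 3: Find d such that 11 * d = 1 (mod 648).
Step 4: d = 11^(-1) mod 648 = 59.
Verification: 11 * 59 = 649 = 1 * 648 + 1.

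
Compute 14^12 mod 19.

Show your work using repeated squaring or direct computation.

Step 1: Compute 14^12 mod 19 step by step, reducing modulo 19 at each step.
  14^1 mod 19 = 14
  14^2 mod 19 = (14 * 14) mod 19 = 6
  14^3 mod 19 = (6 * 14) mod 19 = 8
  14^4 mod 19 = (8 * 14) mod 19 = 17
  14^5 mod 19 = (17 * 14) mod 19 = 10
  14^6 mod 19 = (10 * 14) mod 19 = 7
  14^7 mod 19 = (7 * 14) mod 19 = 3
  14^8 mod 19 = (3 * 14) mod 19 = 4
  14^9 mod 19 = (4 * 14) mod 19 = 18
  14^10 mod 19 = (18 * 14) mod 19 = 5
  14^11 mod 19 = (5 * 14) mod 19 = 13
  14^12 mod 19 = (13 * 14) mod 19 = 11
Step 2: Result = 11.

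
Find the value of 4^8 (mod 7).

Step 1: Compute 4^8 mod 7 step by step, reducing modulo 7 at each step.
  4^1 mod 7 = 4
  4^2 mod 7 = (4 * 4) mod 7 = 2
  4^3 mod 7 = (2 * 4) mod 7 = 1
  4^4 mod 7 = (1 * 4) mod 7 = 4
  4^5 mod 7 = (4 * 4) mod 7 = 2
  4^6 mod 7 = (2 * 4) mod 7 = 1
  4^7 mod 7 = (1 * 4) mod 7 = 4
  4^8 mod 7 = (4 * 4) mod 7 = 2
Step 2: Result = 2.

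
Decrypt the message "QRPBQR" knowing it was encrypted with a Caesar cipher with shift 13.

Step 1: Reverse the shift by subtracting 13 from each letter position.
  Q (position 16) -> position (16-13) mod 26 = 3 -> D
  R (position 17) -> position (17-13) mod 26 = 4 -> E
  P (position 15) -> position (15-13) mod 26 = 2 -> C
  B (position 1) -> position (1-13) mod 26 = 14 -> O
  Q (position 16) -> position (16-13) mod 26 = 3 -> D
  R (position 17) -> position (17-13) mod 26 = 4 -> E
Decrypted message: DECODE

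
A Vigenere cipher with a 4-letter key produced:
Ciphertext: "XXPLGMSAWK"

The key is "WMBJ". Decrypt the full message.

Step 1: Key 'WMBJ' has length 4. Extended key: WMBJWMBJWM
Step 2: Decrypt each position:
  X(23) - W(22) = 1 = B
  X(23) - M(12) = 11 = L
  P(15) - B(1) = 14 = O
  L(11) - J(9) = 2 = C
  G(6) - W(22) = 10 = K
  M(12) - M(12) = 0 = A
  S(18) - B(1) = 17 = R
  A(0) - J(9) = 17 = R
  W(22) - W(22) = 0 = A
  K(10) - M(12) = 24 = Y
Plaintext: BLOCKARRAY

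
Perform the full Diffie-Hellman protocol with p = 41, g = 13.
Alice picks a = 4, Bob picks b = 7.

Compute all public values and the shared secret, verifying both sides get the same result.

Step 1: A = g^a mod p = 13^4 mod 41 = 25.
Step 2: B = g^b mod p = 13^7 mod 41 = 26.
Step 3: Alice computes s = B^a mod p = 26^4 mod 41 = 31.
Step 4: Bob computes s = A^b mod p = 25^7 mod 41 = 31.
Both sides agree: shared secret = 31.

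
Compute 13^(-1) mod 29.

Step 1: We need x such that 13 * x = 1 (mod 29).
Step 2: Using the extended Euclidean algorithm or trial:
  13 * 9 = 117 = 4 * 29 + 1.
Step 3: Since 117 mod 29 = 1, the inverse is x = 9.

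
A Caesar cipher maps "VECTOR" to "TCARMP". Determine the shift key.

Step 1: Compare first letters: V (position 21) -> T (position 19).
Step 2: Shift = (19 - 21) mod 26 = 24.
The shift value is 24.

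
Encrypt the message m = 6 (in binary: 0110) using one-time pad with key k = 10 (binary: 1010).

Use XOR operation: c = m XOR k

Step 1: Write out the XOR operation bit by bit:
  Message: 0110
  Key:     1010
  XOR:     1100
Step 2: Convert to decimal: 1100 = 12.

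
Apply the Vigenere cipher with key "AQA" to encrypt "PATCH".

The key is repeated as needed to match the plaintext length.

Step 1: Repeat key to match plaintext length:
  Plaintext: PATCH
  Key:       AQAAQ
Step 2: Encrypt each letter:
  P(15) + A(0) = (15+0) mod 26 = 15 = P
  A(0) + Q(16) = (0+16) mod 26 = 16 = Q
  T(19) + A(0) = (19+0) mod 26 = 19 = T
  C(2) + A(0) = (2+0) mod 26 = 2 = C
  H(7) + Q(16) = (7+16) mod 26 = 23 = X
Ciphertext: PQTCX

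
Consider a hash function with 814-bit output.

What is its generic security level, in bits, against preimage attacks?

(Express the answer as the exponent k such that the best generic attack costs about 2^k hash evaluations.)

Step 1: The hash has a 814-bit output.
Step 2: Preimage resistance means: given a digest h(x), it should be infeasible to find any input that hashes to it.
With a 814-bit output there are 2^814 possible digests, so a generic brute-force preimage search costs about 2^814 evaluations.
Step 3: Security level = 814 bits.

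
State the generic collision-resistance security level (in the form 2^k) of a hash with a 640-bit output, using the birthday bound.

Step 1: The birthday paradox gives collision probability ~50% after sqrt(2^n) = 2^(n/2) hashes.
Step 2: For 640-bit output: 2^(640/2) = 2^320.
Step 3: Approximately 2^320 hash computations needed.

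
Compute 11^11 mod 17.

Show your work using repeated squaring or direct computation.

Step 1: Compute 11^11 mod 17 step by step, reducing modulo 17 at each step.
  11^1 mod 17 = 11
  11^2 mod 17 = (11 * 11) mod 17 = 2
  11^3 mod 17 = (2 * 11) mod 17 = 5
  11^4 mod 17 = (5 * 11) mod 17 = 4
  11^5 mod 17 = (4 * 11) mod 17 = 10
  11^6 mod 17 = (10 * 11) mod 17 = 8
  11^7 mod 17 = (8 * 11) mod 17 = 3
  11^8 mod 17 = (3 * 11) mod 17 = 16
  11^9 mod 17 = (16 * 11) mod 17 = 6
  11^10 mod 17 = (6 * 11) mod 17 = 15
  11^11 mod 17 = (15 * 11) mod 17 = 12
Step 2: Result = 12.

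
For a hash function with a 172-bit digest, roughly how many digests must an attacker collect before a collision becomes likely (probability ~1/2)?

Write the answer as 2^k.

Step 1: The birthday paradox gives collision probability ~50% after sqrt(2^n) = 2^(n/2) hashes.
Step 2: For 172-bit output: 2^(172/2) = 2^86.
Step 3: Approximately 2^86 hash computations needed.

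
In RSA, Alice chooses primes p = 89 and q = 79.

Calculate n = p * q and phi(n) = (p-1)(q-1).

Step 1: n = p * q = 89 * 79 = 7031.
Step 2: phi(n) = (p-1)(q-1) = 88 * 78 = 6864.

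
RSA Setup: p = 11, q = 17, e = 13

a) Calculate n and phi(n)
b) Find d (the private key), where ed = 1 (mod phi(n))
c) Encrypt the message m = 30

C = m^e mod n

Step 1: n = 11 * 17 = 187.
Step 2: phi(n) = (11-1)(17-1) = 10 * 16 = 160.
Step 3: Find d = 13^(-1) mod 160 = 37.
  Verify: 13 * 37 = 481 = 1 (mod 160).
Step 4: C = 30^13 mod 187 = 149.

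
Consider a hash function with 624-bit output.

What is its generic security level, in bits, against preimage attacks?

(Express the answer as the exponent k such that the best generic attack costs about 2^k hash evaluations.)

Step 1: The hash has a 624-bit output.
Step 2: Preimage resistance means: given a digest h(x), it should be infeasible to find any input that hashes to it.
With a 624-bit output there are 2^624 possible digests, so a generic brute-force preimage search costs about 2^624 evaluations.
Step 3: Security level = 624 bits.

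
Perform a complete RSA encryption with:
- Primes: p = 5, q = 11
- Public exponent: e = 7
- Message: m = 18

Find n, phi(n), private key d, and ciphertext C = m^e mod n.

Step 1: n = 5 * 11 = 55.
Step 2: phi(n) = (5-1)(11-1) = 4 * 10 = 40.
Step 3: Find d = 7^(-1) mod 40 = 23.
  Verify: 7 * 23 = 161 = 1 (mod 40).
Step 4: C = 18^7 mod 55 = 17.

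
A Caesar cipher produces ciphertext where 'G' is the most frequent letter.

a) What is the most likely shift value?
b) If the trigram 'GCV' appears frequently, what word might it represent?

Step 1: In English, 'E' is the most frequent letter (12.7%).
Step 2: The most frequent ciphertext letter is 'G' (position 6).
Step 3: Shift = (6 - 4) mod 26 = 2.
Step 4: Decrypt 'GCV' by shifting back 2:
  G -> E
  C -> A
  V -> T
Step 5: 'GCV' decrypts to 'EAT'.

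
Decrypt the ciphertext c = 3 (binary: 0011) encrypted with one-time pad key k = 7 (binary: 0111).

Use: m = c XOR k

Step 1: XOR ciphertext with key:
  Ciphertext: 0011
  Key:        0111
  XOR:        0100
Step 2: Plaintext = 0100 = 4 in decimal.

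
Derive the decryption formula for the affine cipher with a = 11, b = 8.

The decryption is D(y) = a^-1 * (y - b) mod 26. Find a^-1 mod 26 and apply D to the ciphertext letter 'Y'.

Step 1: Find a^-1, the modular inverse of 11 mod 26.
Step 2: We need 11 * a^-1 = 1 (mod 26).
Step 3: 11 * 19 = 209 = 8 * 26 + 1, so a^-1 = 19.
Step 4: D(y) = 19(y - 8) mod 26.
Step 5: Apply to 'Y' (y = 24): D(24) = 19 * (24 - 8) mod 26 = 19 * 16 mod 26 = 18 -> 'S'.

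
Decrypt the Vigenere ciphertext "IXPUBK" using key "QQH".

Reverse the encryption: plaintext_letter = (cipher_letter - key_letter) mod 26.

Step 1: Extend key: QQHQQH
Step 2: Decrypt each letter (c - k) mod 26:
  I(8) - Q(16) = (8-16) mod 26 = 18 = S
  X(23) - Q(16) = (23-16) mod 26 = 7 = H
  P(15) - H(7) = (15-7) mod 26 = 8 = I
  U(20) - Q(16) = (20-16) mod 26 = 4 = E
  B(1) - Q(16) = (1-16) mod 26 = 11 = L
  K(10) - H(7) = (10-7) mod 26 = 3 = D
Plaintext: SHIELD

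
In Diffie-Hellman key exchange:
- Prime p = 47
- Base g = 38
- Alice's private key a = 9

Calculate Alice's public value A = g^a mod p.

Step 1: A = g^a mod p = 38^9 mod 47.
  38^1 mod 47 = 38
  38^2 mod 47 = (38 * 38) mod 47 = 34
  38^3 mod 47 = (34 * 38) mod 47 = 23
  38^4 mod 47 = (23 * 38) mod 47 = 28
  38^5 mod 47 = (28 * 38) mod 47 = 30
  38^6 mod 47 = (30 * 38) mod 47 = 12
  38^7 mod 47 = (12 * 38) mod 47 = 33
  38^8 mod 47 = (33 * 38) mod 47 = 32
  38^9 mod 47 = (32 * 38) mod 47 = 41
Result: A = 41.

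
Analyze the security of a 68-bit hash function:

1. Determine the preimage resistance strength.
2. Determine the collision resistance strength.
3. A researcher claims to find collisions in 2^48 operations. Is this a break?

Step 1: Preimage resistance requires brute-force of 2^68 operations.
Step 2: Collision resistance (birthday bound) = 2^(68/2) = 2^34.
Step 3: The claimed attack costs 2^48 operations.
Step 4: Since 2^48 >= 2^34, the claimed attack is no faster than the generic birthday attack, so this does not break collision resistance.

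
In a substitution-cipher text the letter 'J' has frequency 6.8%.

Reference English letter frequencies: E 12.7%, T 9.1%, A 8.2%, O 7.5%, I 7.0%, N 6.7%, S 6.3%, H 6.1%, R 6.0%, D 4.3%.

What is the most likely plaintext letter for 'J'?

Step 1: The observed frequency is 6.8%.
Step 2: Compare with English frequencies:
  E: 12.7% (difference: 5.9%)
  T: 9.1% (difference: 2.3%)
  A: 8.2% (difference: 1.4%)
  O: 7.5% (difference: 0.7%)
  I: 7.0% (difference: 0.2%)
  N: 6.7% (difference: 0.1%) <-- closest
  S: 6.3% (difference: 0.5%)
  H: 6.1% (difference: 0.7%)
  R: 6.0% (difference: 0.8%)
  D: 4.3% (difference: 2.5%)
Step 3: 'J' most likely represents 'N' (frequency 6.7%).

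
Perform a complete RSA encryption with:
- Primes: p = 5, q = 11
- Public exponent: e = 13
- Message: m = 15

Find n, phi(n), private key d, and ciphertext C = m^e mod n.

Step 1: n = 5 * 11 = 55.
Step 2: phi(n) = (5-1)(11-1) = 4 * 10 = 40.
Step 3: Find d = 13^(-1) mod 40 = 37.
  Verify: 13 * 37 = 481 = 1 (mod 40).
Step 4: C = 15^13 mod 55 = 20.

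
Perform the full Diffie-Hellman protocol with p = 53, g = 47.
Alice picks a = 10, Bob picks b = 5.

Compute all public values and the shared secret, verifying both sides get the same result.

Step 1: A = g^a mod p = 47^10 mod 53 = 13.
Step 2: B = g^b mod p = 47^5 mod 53 = 15.
Step 3: Alice computes s = B^a mod p = 15^10 mod 53 = 28.
Step 4: Bob computes s = A^b mod p = 13^5 mod 53 = 28.
Both sides agree: shared secret = 28.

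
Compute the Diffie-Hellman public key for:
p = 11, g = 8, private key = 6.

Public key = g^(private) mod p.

Step 1: A = g^a mod p = 8^6 mod 11.
  8^1 mod 11 = 8
  8^2 mod 11 = (8 * 8) mod 11 = 9
  8^3 mod 11 = (9 * 8) mod 11 = 6
  8^4 mod 11 = (6 * 8) mod 11 = 4
  8^5 mod 11 = (4 * 8) mod 11 = 10
  8^6 mod 11 = (10 * 8) mod 11 = 3
Result: A = 3.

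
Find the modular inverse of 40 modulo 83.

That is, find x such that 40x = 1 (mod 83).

Step 1: We need x such that 40 * x = 1 (mod 83).
Step 2: Using the extended Euclidean algorithm or trial:
  40 * 27 = 1080 = 13 * 83 + 1.
Step 3: Since 1080 mod 83 = 1, the inverse is x = 27.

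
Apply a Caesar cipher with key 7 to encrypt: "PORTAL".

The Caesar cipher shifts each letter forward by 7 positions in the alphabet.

Step 1: For each letter, shift forward by 7 positions (mod 26).
  P (position 15) -> position (15+7) mod 26 = 22 -> W
  O (position 14) -> position (14+7) mod 26 = 21 -> V
  R (position 17) -> position (17+7) mod 26 = 24 -> Y
  T (position 19) -> position (19+7) mod 26 = 0 -> A
  A (position 0) -> position (0+7) mod 26 = 7 -> H
  L (position 11) -> position (11+7) mod 26 = 18 -> S
Result: WVYAHS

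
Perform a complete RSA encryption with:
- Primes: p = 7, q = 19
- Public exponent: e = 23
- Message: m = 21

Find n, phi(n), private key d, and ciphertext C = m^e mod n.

Step 1: n = 7 * 19 = 133.
Step 2: phi(n) = (7-1)(19-1) = 6 * 18 = 108.
Step 3: Find d = 23^(-1) mod 108 = 47.
  Verify: 23 * 47 = 1081 = 1 (mod 108).
Step 4: C = 21^23 mod 133 = 70.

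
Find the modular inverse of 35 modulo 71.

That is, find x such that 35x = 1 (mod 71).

Step 1: We need x such that 35 * x = 1 (mod 71).
Step 2: Using the extended Euclidean algorithm or trial:
  35 * 69 = 2415 = 34 * 71 + 1.
Step 3: Since 2415 mod 71 = 1, the inverse is x = 69.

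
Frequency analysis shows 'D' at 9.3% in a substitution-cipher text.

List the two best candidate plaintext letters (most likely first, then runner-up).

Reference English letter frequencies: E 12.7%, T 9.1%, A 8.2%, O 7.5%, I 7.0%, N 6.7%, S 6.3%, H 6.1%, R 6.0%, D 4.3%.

Step 1: Observed frequency of 'D' is 9.3%.
Step 2: Compute distances to each reference frequency and sort:
  T (9.1%): difference = 0.2% <-- BEST
  A (8.2%): difference = 1.1% <-- RUNNER-UP
  O (7.5%): difference = 1.8%
  I (7.0%): difference = 2.3%
  N (6.7%): difference = 2.6%
Step 3: Most likely is 'T' (9.1%, diff 0.2%); second most likely is 'A' (8.2%, diff 1.1%).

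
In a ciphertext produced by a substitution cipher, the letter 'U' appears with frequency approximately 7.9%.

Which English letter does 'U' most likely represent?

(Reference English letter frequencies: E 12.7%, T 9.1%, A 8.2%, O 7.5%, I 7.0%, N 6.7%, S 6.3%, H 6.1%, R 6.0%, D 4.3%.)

Step 1: The observed frequency is 7.9%.
Step 2: Compare with English frequencies:
  E: 12.7% (difference: 4.8%)
  T: 9.1% (difference: 1.2%)
  A: 8.2% (difference: 0.3%) <-- closest
  O: 7.5% (difference: 0.4%)
  I: 7.0% (difference: 0.9%)
  N: 6.7% (difference: 1.2%)
  S: 6.3% (difference: 1.6%)
  H: 6.1% (difference: 1.8%)
  R: 6.0% (difference: 1.9%)
  D: 4.3% (difference: 3.6%)
Step 3: 'U' most likely represents 'A' (frequency 8.2%).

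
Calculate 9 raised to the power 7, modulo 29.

Step 1: Compute 9^7 mod 29 step by step, reducing modulo 29 at each step.
  9^1 mod 29 = 9
  9^2 mod 29 = (9 * 9) mod 29 = 23
  9^3 mod 29 = (23 * 9) mod 29 = 4
  9^4 mod 29 = (4 * 9) mod 29 = 7
  9^5 mod 29 = (7 * 9) mod 29 = 5
  9^6 mod 29 = (5 * 9) mod 29 = 16
  9^7 mod 29 = (16 * 9) mod 29 = 28
Step 2: Result = 28.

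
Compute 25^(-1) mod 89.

Step 1: We need x such that 25 * x = 1 (mod 89).
Step 2: Using the extended Euclidean algorithm or trial:
  25 * 57 = 1425 = 16 * 89 + 1.
Step 3: Since 1425 mod 89 = 1, the inverse is x = 57.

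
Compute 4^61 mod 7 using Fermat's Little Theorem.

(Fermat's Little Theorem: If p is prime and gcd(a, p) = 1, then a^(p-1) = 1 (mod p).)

Step 1: Since 7 is prime, by Fermat's Little Theorem: 4^6 = 1 (mod 7).
Step 2: Reduce exponent: 61 mod 6 = 1.
Step 3: So 4^61 = 4^1 (mod 7).
Step 4: 4^1 mod 7 = 4.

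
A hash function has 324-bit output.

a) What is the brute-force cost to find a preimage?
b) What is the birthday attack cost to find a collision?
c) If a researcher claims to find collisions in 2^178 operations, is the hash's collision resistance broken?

Step 1: Preimage resistance requires brute-force of 2^324 operations.
Step 2: Collision resistance (birthday bound) = 2^(324/2) = 2^162.
Step 3: The claimed attack costs 2^178 operations.
Step 4: Since 2^178 >= 2^162, the claimed attack is no faster than the generic birthday attack, so this does not break collision resistance.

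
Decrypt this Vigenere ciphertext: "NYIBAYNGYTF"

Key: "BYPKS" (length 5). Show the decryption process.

Step 1: Key 'BYPKS' has length 5. Extended key: BYPKSBYPKSB
Step 2: Decrypt each position:
  N(13) - B(1) = 12 = M
  Y(24) - Y(24) = 0 = A
  I(8) - P(15) = 19 = T
  B(1) - K(10) = 17 = R
  A(0) - S(18) = 8 = I
  Y(24) - B(1) = 23 = X
  N(13) - Y(24) = 15 = P
  G(6) - P(15) = 17 = R
  Y(24) - K(10) = 14 = O
  T(19) - S(18) = 1 = B
  F(5) - B(1) = 4 = E
Plaintext: MATRIXPROBE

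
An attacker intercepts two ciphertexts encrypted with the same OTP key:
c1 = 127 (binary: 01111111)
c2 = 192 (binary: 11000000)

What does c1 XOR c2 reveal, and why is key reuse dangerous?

Step 1: c1 XOR c2 = (m1 XOR k) XOR (m2 XOR k).
Step 2: By XOR associativity/commutativity: = m1 XOR m2 XOR k XOR k = m1 XOR m2.
Step 3: 01111111 XOR 11000000 = 10111111 = 191.
Step 4: The key cancels out! An attacker learns m1 XOR m2 = 191, revealing the relationship between plaintexts.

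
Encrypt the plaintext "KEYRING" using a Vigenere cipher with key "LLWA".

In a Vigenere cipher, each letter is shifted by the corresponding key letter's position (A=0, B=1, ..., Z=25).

Step 1: Repeat key to match plaintext length:
  Plaintext: KEYRING
  Key:       LLWALLW
Step 2: Encrypt each letter:
  K(10) + L(11) = (10+11) mod 26 = 21 = V
  E(4) + L(11) = (4+11) mod 26 = 15 = P
  Y(24) + W(22) = (24+22) mod 26 = 20 = U
  R(17) + A(0) = (17+0) mod 26 = 17 = R
  I(8) + L(11) = (8+11) mod 26 = 19 = T
  N(13) + L(11) = (13+11) mod 26 = 24 = Y
  G(6) + W(22) = (6+22) mod 26 = 2 = C
Ciphertext: VPURTYC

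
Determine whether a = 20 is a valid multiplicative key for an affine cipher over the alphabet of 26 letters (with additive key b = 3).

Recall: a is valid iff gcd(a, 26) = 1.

Step 1: Compute gcd(20, 26).
Step 2: gcd(20, 26) = 2.
Since gcd = 2 != 1, 20 shares a common factor with 26, so it cannot be used.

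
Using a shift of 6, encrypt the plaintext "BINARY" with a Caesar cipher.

Step 1: For each letter, shift forward by 6 positions (mod 26).
  B (position 1) -> position (1+6) mod 26 = 7 -> H
  I (position 8) -> position (8+6) mod 26 = 14 -> O
  N (position 13) -> position (13+6) mod 26 = 19 -> T
  A (position 0) -> position (0+6) mod 26 = 6 -> G
  R (position 17) -> position (17+6) mod 26 = 23 -> X
  Y (position 24) -> position (24+6) mod 26 = 4 -> E
Result: HOTGXE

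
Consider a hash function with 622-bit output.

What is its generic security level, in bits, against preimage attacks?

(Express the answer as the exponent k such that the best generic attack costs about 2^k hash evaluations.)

Step 1: The hash has a 622-bit output.
Step 2: Preimage resistance means: given a digest h(x), it should be infeasible to find any input that hashes to it.
With a 622-bit output there are 2^622 possible digests, so a generic brute-force preimage search costs about 2^622 evaluations.
Step 3: Security level = 622 bits.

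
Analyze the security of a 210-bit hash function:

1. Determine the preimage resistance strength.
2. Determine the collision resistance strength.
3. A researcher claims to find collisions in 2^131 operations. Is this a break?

Step 1: Preimage resistance requires brute-force of 2^210 operations.
Step 2: Collision resistance (birthday bound) = 2^(210/2) = 2^105.
Step 3: The claimed attack costs 2^131 operations.
Step 4: Since 2^131 >= 2^105, the claimed attack is no faster than the generic birthday attack, so this does not break collision resistance.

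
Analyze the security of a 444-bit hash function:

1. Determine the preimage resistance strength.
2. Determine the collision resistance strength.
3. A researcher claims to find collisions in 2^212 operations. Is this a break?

Step 1: Preimage resistance requires brute-force of 2^444 operations.
Step 2: Collision resistance (birthday bound) = 2^(444/2) = 2^222.
Step 3: The claimed attack costs 2^212 operations.
Step 4: Since 2^212 < 2^222, the claimed attack beats the generic birthday bound, so collision resistance is broken.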